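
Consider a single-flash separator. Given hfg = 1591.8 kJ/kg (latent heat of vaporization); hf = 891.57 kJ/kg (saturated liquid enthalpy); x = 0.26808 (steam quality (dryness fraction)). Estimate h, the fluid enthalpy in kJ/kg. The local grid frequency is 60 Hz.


h = hf + x * hfg
h = 891.57 + 0.26808 * 1591.8
h = 1318.3 kJ/kg


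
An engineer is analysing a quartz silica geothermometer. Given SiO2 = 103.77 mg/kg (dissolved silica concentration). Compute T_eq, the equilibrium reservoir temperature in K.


T_eq = 1309 / (5.19 - log10(SiO2)) - 273.15
T_eq = 1309 / (5.19 - log10(103.77)) - 273.15
T_eq = 139.2727 deg C
Convert to K: 139.2727 + 273.15 = 412.42 K
T_eq = 412.42 K


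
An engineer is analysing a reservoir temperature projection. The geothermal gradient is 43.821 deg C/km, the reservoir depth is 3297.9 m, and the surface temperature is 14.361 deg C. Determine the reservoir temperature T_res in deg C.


T_res = T_surf + grad * d / 1000
T_res = 14.361 + 43.821 * 3297.9 / 1000
T_res = 158.88 deg C


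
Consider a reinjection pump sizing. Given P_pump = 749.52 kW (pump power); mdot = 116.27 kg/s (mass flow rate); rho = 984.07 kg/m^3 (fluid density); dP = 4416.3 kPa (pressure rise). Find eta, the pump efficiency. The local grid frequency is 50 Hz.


eta = mdot * dP / (rho * P_pump)
eta = 116.27 * 4416.3 / (984.07 * 749.52)
eta = 0.69617


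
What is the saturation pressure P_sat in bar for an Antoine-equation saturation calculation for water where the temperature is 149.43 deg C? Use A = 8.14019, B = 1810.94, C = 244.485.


P_sat = 10^(A - B/(C + T)) / 760 * 0.101325
P_sat = 10^(8.14019 - 1810.94/(244.485 + 149.43)) / 760 * 0.101325
P_sat = 0.4653790 MPa
Convert: 0.4653790 MPa * 10.0 = 4.6538 bar
P_sat = 4.6538 bar


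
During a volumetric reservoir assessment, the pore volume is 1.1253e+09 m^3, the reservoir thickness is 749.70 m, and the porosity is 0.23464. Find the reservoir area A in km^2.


A = Vp / (1e6 * hr * phi)
A = 1.1253e+09 / (1e6 * 749.70 * 0.23464)
A = 6.3970 km^2


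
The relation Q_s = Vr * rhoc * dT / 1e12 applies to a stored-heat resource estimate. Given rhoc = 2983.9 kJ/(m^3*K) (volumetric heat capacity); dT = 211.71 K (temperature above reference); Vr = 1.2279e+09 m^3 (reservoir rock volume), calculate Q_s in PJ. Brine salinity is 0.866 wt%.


Q_s = Vr * rhoc * dT / 1e12
Q_s = 1.2279e+09 * 2983.9 * 211.71 / 1e12
Q_s = 775.69 PJ


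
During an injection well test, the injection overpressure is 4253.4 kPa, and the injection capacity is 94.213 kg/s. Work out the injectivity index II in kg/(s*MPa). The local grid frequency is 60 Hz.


II = mdot * 1000 / dP
II = 94.213 * 1000 / 4253.4
II = 22.150 kg/(s*MPa)


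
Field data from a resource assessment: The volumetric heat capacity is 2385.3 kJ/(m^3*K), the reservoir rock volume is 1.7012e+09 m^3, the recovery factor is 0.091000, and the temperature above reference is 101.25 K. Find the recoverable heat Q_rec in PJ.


Step 1: Q_s = Vr*rhoc*dT/1e12 = 1.7012e+09*2385.3*101.25/1e12 = 410.8596 PJ
Step 2: Q_rec = Q_s * RF = 410.8596 * 0.091 = 37.388 PJ
Q_rec = 37.388 PJ


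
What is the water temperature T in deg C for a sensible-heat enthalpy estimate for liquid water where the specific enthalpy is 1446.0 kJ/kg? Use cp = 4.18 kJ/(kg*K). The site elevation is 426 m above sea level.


T = h / cp
T = 1446.0 / 4.18
T = 345.93 deg C


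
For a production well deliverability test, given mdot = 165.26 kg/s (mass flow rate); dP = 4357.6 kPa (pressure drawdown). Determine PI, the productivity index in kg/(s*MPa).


PI = mdot * 1000 / dP
PI = 165.26 * 1000 / 4357.6
PI = 37.925 kg/(s*MPa)


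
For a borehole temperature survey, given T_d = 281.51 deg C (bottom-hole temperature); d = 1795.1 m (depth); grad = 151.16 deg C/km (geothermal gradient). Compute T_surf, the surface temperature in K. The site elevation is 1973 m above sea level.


T_surf = T_d - grad * d / 1000
T_surf = 281.51 - 151.16 * 1795.1 / 1000
T_surf = 10.16268 deg C
Convert to K: 10.16268 + 273.15 = 283.31 K
T_surf = 283.31 K


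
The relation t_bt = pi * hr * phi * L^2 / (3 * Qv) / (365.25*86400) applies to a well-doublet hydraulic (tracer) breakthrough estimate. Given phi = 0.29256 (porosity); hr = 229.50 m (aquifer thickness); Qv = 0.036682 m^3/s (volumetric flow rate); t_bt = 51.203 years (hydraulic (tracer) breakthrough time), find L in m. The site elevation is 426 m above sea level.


L = sqrt(t_bt*365.25*86400*3*Qv / (pi*hr*phi))
L = sqrt(51.203*365.25*86400*3*0.036682 / (pi*229.50*0.29256))
L = 918.15 m


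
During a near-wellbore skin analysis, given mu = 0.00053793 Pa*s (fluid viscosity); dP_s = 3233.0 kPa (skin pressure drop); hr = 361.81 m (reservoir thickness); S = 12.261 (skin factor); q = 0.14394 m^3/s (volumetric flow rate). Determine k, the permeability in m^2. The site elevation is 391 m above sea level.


k = S*q*mu / (2*pi*dP_s*1000*hr)
k = 12.261*0.14394*0.00053793 / (2*pi*3233.0*1000*361.81)
k = 1.2917e-13 m^2


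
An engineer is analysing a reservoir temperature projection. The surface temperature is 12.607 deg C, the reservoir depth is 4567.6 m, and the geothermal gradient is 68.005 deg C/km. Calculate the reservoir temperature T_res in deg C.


T_res = T_surf + grad * d / 1000
T_res = 12.607 + 68.005 * 4567.6 / 1000
T_res = 323.23 deg C


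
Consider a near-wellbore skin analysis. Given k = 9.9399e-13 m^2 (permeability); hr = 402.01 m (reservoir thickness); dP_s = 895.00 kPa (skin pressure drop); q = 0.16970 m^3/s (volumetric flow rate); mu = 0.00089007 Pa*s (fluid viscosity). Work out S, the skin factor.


S = dP_s * 1000 * 2*pi*k*hr / (q*mu)
S = 895.00 * 1000 * 2*pi*9.9399e-13*402.01 / (0.16970*0.00089007)
S = 14.877


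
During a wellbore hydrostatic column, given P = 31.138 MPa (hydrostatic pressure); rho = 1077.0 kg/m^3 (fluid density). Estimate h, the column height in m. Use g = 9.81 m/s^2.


h = P * 1e6 / (g * rho)
h = 31.138 * 1e6 / (9.81 * 1077.0)
h = 2947.2 m


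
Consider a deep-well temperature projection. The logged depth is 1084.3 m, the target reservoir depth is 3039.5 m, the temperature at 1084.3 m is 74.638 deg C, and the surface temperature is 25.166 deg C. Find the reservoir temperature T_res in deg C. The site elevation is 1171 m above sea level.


Step 1: grad = (T_d1 - T_surf)/d1 * 1000 = (74.638 - 25.166)/1084.3 * 1000 = 45.62575 deg C/km
Step 2: T_res = T_surf + grad*d2/1000 = 25.166 + 45.62575*3039.5/1000 = 163.85 deg C
T_res = 163.85 deg C


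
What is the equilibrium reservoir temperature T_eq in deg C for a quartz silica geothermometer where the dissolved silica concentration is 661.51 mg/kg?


T_eq = 1309 / (5.19 - log10(SiO2)) - 273.15
T_eq = 1309 / (5.19 - log10(661.51)) - 273.15
T_eq = 279.30 deg C


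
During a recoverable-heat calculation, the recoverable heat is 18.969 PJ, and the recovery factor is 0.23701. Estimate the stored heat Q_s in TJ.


Q_s = Q_rec / RF
Q_s = 18.969 / 0.23701
Q_s = 80.03460 PJ
Convert: 80.03460 PJ * 1000.0 = 80035 TJ
Q_s = 80035 TJ


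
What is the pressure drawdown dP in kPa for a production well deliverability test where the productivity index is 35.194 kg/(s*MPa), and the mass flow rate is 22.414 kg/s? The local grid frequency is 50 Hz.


dP = mdot * 1000 / PI
dP = 22.414 * 1000 / 35.194
dP = 636.87 kPa


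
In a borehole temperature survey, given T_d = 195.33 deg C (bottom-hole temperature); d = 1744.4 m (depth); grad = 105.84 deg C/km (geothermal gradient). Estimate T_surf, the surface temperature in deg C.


T_surf = T_d - grad * d / 1000
T_surf = 195.33 - 105.84 * 1744.4 / 1000
T_surf = 10.703 deg C


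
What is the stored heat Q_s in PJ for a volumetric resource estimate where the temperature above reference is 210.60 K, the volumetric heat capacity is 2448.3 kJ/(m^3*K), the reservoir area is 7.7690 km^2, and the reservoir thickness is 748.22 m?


Step 1: Vr = A*1e6*hr = 7.769*1e6*748.22 = 5.812921e+09 m^3
Step 2: Q_s = Vr*rhoc*dT/1e12 = 5.812921e+09*2448.3*210.6/1e12 = 2997.2 PJ
Q_s = 2997.2 PJ


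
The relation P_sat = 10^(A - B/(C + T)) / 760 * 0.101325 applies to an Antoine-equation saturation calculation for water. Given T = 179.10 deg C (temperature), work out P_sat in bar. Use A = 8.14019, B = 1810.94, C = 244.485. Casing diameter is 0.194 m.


P_sat = 10^(A - B/(C + T)) / 760 * 0.101325
P_sat = 10^(8.14019 - 1810.94/(244.485 + 179.10)) / 760 * 0.101325
P_sat = 0.9768404 MPa
Convert: 0.9768404 MPa * 10.0 = 9.7684 bar
P_sat = 9.7684 bar


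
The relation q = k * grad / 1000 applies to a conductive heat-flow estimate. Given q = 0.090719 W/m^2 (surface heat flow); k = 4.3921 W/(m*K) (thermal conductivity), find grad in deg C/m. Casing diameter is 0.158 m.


grad = q * 1000 / k
grad = 0.090719 * 1000 / 4.3921
grad = 20.65504 deg C/km
Convert: 20.65504 deg C/km * 0.001 = 0.020655 deg C/m
grad = 0.020655 deg C/m


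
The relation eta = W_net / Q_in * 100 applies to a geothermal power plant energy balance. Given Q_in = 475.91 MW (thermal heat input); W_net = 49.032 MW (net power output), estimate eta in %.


eta = W_net / Q_in * 100
eta = 49.032 / 475.91 * 100
eta = 10.303 %


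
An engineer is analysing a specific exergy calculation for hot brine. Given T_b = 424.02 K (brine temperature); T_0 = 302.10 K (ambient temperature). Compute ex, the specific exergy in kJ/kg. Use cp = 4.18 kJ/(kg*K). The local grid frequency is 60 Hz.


ex = cp * ((T_b - T_0) - T_0 * ln(T_b/T_0))
ex = 4.18 * ((424.02 - 302.10) - 302.10 * ln(424.02/302.10))
ex = 81.515 kJ/kg


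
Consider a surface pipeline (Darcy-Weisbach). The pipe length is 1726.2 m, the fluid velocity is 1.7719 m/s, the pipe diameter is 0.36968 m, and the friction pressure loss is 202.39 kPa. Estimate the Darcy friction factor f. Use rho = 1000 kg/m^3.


f = dP*1000 / ((L/D)*(rho*vel^2/2))
f = 202.39*1000 / ((1726.2/0.36968)*(1000*1.7719^2/2))
f = 0.027611


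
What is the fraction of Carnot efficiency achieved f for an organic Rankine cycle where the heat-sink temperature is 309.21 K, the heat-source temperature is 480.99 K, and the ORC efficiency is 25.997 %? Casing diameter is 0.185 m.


f = (eta_orc/100) / (1 - Tc/Th)
f = (25.997/100) / (1 - 309.21/480.99)
f = 0.72793


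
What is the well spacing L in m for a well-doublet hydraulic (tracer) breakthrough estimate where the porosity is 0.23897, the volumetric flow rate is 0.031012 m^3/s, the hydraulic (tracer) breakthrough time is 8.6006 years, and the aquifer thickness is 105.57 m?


L = sqrt(t_bt*365.25*86400*3*Qv / (pi*hr*phi))
L = sqrt(8.6006*365.25*86400*3*0.031012 / (pi*105.57*0.23897))
L = 564.45 m


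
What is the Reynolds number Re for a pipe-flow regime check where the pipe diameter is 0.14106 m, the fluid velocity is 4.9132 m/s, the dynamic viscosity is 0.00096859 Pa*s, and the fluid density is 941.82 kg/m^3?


Re = rho * vel * D / mu
Re = 941.82 * 4.9132 * 0.14106 / 0.00096859
Re = 6.7390e+05


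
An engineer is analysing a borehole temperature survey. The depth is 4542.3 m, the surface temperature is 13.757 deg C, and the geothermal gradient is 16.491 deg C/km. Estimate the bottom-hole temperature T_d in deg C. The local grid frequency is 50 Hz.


T_d = T_surf + grad * d / 1000
T_d = 13.757 + 16.491 * 4542.3 / 1000
T_d = 88.664 deg C


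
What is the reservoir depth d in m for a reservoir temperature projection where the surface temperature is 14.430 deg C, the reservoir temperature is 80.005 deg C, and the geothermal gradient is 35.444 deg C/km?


d = (T_res - T_surf) / grad * 1000
d = (80.005 - 14.430) / 35.444 * 1000
d = 1850.1 m


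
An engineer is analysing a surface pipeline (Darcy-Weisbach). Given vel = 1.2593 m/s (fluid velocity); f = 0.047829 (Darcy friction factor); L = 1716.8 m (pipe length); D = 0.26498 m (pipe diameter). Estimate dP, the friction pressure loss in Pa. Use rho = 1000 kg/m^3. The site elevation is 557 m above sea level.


dP = f * (L/D) * (rho*vel^2/2) / 1000
dP = 0.047829 * (1716.8/0.26498) * (1000*1.2593^2/2) / 1000
dP = 245.7120 kPa
Convert: 245.7120 kPa * 1000.0 = 2.4571e+05 Pa
dP = 2.4571e+05 Pa


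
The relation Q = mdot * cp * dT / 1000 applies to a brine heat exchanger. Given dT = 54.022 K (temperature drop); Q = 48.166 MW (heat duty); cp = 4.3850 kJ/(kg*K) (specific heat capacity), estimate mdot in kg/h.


mdot = Q * 1000 / (cp * dT)
mdot = 48.166 * 1000 / (4.3850 * 54.022)
mdot = 203.3295 kg/s
Convert: 203.3295 kg/s * 3600.0 = 7.3199e+05 kg/h
mdot = 7.3199e+05 kg/h


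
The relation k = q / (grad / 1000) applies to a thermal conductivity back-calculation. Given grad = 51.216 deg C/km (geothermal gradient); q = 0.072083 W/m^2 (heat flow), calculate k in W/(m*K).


k = q / (grad / 1000)
k = 0.072083 / (51.216 / 1000)
k = 1.4074 W/(m*K)


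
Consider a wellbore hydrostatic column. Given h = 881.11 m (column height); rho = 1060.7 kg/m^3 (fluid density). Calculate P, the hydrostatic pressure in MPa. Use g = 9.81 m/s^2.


P = rho * g * h / 1e6
P = 1060.7 * 9.81 * 881.11 / 1e6
P = 9.1684 MPa


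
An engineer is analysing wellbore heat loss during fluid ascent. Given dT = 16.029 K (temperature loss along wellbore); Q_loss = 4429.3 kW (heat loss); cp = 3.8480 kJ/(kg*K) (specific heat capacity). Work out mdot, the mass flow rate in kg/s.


mdot = Q_loss / (cp * dT)
mdot = 4429.3 / (3.8480 * 16.029)
mdot = 71.811 kg/s


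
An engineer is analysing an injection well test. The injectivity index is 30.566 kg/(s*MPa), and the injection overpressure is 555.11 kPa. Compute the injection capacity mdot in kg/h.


mdot = II * dP / 1000
mdot = 30.566 * 555.11 / 1000
mdot = 16.96749 kg/s
Convert: 16.96749 kg/s * 3600.0 = 61083 kg/h
mdot = 61083 kg/h


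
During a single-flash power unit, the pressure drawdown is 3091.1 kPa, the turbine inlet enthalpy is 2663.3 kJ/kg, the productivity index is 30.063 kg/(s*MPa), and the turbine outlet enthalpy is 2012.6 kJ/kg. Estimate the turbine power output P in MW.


Step 1: mdot = PI * dP / 1000 = 30.063 * 3091.1 / 1000 = 92.92774 kg/s
Step 2: P = mdot*(h_in - h_out)/1000 = 92.92774*(2663.3 - 2012.6)/1000 = 60.468 MW
P = 60.468 MW


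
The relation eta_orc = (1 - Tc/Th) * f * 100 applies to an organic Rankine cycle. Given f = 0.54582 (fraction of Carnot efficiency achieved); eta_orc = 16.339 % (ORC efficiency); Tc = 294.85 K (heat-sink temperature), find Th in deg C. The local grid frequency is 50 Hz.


Th = Tc / (1 - (eta_orc/100)/f)
Th = 294.85 / (1 - (16.339/100)/0.54582)
Th = 420.8222 K
Convert to deg C: 420.8222 - 273.15 = 147.67 deg C
Th = 147.67 deg C


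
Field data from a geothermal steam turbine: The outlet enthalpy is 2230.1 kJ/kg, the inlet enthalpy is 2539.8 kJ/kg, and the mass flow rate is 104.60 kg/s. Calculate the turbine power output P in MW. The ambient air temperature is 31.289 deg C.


P = mdot * (h_in - h_out) / 1000
P = 104.60 * (2539.8 - 2230.1) / 1000
P = 32.395 MW


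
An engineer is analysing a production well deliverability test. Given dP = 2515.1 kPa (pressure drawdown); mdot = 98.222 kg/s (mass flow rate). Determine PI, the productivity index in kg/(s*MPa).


PI = mdot * 1000 / dP
PI = 98.222 * 1000 / 2515.1
PI = 39.053 kg/(s*MPa)


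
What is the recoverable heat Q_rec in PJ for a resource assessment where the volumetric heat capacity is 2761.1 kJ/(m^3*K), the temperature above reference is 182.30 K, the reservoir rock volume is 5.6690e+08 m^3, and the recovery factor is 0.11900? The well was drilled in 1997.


Step 1: Q_s = Vr*rhoc*dT/1e12 = 5.6690e+08*2761.1*182.3/1e12 = 285.3483 PJ
Step 2: Q_rec = Q_s * RF = 285.3483 * 0.119 = 33.956 PJ
Q_rec = 33.956 PJ


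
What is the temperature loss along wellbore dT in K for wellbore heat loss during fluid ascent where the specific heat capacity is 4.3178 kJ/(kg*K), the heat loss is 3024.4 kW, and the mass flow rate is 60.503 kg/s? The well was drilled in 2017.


dT = Q_loss / (mdot * cp)
dT = 3024.4 / (60.503 * 4.3178)
dT = 11.577 K


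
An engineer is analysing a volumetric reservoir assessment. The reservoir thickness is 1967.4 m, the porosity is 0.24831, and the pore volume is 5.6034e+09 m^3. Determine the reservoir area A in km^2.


A = Vp / (1e6 * hr * phi)
A = 5.6034e+09 / (1e6 * 1967.4 * 0.24831)
A = 11.470 km^2


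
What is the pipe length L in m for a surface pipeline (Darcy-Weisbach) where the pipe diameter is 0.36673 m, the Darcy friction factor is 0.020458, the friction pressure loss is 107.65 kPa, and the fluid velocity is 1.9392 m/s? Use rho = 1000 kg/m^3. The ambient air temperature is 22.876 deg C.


L = dP*1000*D / (f*rho*vel^2/2)
L = 107.65*1000*0.36673 / (0.020458*1000*1.9392^2/2)
L = 1026.3 m


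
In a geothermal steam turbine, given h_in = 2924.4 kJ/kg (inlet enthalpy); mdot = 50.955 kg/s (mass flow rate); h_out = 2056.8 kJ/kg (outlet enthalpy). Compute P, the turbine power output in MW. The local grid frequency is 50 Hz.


P = mdot * (h_in - h_out) / 1000
P = 50.955 * (2924.4 - 2056.8) / 1000
P = 44.209 MW


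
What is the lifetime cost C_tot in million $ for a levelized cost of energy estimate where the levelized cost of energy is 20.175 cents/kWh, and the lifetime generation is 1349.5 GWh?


C_tot = LCOE / 100 * E_tot
C_tot = 20.175 / 100 * 1349.5
C_tot = 272.26 million $


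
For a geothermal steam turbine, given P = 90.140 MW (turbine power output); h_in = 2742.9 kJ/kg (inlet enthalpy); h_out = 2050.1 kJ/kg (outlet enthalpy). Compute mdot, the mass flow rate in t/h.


mdot = P * 1000 / (h_in - h_out)
mdot = 90.140 * 1000 / (2742.9 - 2050.1)
mdot = 130.1097 kg/s
Convert: 130.1097 kg/s * 3.6 = 468.39 t/h
mdot = 468.39 t/h


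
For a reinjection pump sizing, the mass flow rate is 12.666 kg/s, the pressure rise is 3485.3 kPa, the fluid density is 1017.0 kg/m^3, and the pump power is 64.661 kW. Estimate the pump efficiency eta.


eta = mdot * dP / (rho * P_pump)
eta = 12.666 * 3485.3 / (1017.0 * 64.661)
eta = 0.67130


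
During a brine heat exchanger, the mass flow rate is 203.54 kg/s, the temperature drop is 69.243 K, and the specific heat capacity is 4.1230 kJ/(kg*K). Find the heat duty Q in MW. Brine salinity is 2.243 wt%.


Q = mdot * cp * dT / 1000
Q = 203.54 * 4.1230 * 69.243 / 1000
Q = 58.108 MW


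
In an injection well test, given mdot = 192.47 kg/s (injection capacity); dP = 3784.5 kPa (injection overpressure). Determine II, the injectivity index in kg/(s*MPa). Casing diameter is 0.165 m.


II = mdot * 1000 / dP
II = 192.47 * 1000 / 3784.5
II = 50.857 kg/(s*MPa)


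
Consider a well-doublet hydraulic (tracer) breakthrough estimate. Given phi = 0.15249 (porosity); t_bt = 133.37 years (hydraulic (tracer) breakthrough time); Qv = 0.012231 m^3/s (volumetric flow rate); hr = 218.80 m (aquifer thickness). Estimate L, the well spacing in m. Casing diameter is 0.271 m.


L = sqrt(t_bt*365.25*86400*3*Qv / (pi*hr*phi))
L = sqrt(133.37*365.25*86400*3*0.012231 / (pi*218.80*0.15249))
L = 1213.8 m


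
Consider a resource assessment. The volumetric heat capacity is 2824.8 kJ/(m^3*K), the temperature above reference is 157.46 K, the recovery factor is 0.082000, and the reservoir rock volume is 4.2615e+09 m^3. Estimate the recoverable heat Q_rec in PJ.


Step 1: Q_s = Vr*rhoc*dT/1e12 = 4.2615e+09*2824.8*157.46/1e12 = 1895.485 PJ
Step 2: Q_rec = Q_s * RF = 1895.485 * 0.082 = 155.43 PJ
Q_rec = 155.43 PJ


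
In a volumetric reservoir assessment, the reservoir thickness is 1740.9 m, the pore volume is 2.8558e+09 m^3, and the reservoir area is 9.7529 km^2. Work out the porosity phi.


phi = Vp / (A * 1e6 * hr)
phi = 2.8558e+09 / (9.7529 * 1e6 * 1740.9)
phi = 0.16820


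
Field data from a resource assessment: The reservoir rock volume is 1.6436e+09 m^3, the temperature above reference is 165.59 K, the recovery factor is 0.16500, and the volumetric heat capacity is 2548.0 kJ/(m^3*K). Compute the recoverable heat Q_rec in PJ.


Step 1: Q_s = Vr*rhoc*dT/1e12 = 1.6436e+09*2548.0*165.59/1e12 = 693.4732 PJ
Step 2: Q_rec = Q_s * RF = 693.4732 * 0.165 = 114.42 PJ
Q_rec = 114.42 PJ


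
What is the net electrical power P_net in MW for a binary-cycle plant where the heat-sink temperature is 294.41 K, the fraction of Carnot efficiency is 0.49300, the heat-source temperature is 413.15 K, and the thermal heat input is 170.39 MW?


Step 1: eta = (1 - Tc/Th)*f = (1 - 294.41/413.15)*0.493 = 0.1416890
Step 2: P_net = eta * Q_in = 0.1416890 * 170.39 = 24.142 MW
P_net = 24.142 MW


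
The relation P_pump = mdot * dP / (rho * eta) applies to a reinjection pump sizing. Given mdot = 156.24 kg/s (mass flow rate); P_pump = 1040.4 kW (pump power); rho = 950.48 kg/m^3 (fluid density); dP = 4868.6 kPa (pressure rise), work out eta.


eta = mdot * dP / (rho * P_pump)
eta = 156.24 * 4868.6 / (950.48 * 1040.4)
eta = 0.76922


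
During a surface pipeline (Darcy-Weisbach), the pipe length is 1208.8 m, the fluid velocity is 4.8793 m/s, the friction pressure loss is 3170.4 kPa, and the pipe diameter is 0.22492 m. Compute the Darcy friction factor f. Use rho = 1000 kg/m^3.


f = dP*1000 / ((L/D)*(rho*vel^2/2))
f = 3170.4*1000 / ((1208.8/0.22492)*(1000*4.8793^2/2))
f = 0.049557


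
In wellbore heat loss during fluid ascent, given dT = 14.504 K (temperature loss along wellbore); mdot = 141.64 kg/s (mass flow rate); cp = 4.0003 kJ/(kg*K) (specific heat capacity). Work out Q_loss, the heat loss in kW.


Q_loss = mdot * cp * dT
Q_loss = 141.64 * 4.0003 * 14.504
Q_loss = 8218.0 kW


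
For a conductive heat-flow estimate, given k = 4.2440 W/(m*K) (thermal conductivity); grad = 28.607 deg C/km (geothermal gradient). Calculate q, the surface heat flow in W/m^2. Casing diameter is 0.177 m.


q = k * grad / 1000
q = 4.2440 * 28.607 / 1000
q = 0.12141 W/m^2


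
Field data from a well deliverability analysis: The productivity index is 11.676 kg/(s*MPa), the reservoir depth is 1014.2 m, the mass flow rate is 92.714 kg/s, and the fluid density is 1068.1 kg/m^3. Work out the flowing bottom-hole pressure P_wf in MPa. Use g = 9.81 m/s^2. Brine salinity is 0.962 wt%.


Step 1: P_i = rho*g*h/1e6 = 1068.1*9.81*1014.2/1e6 = 10.62685 MPa
Step 2: P_wf = P_i - mdot/PI = 10.62685 - 92.714/11.676 = 2.6863 MPa
P_wf = 2.6863 MPa


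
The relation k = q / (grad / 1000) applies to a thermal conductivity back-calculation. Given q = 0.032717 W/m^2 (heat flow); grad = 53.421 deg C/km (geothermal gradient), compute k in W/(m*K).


k = q / (grad / 1000)
k = 0.032717 / (53.421 / 1000)
k = 0.61244 W/(m*K)


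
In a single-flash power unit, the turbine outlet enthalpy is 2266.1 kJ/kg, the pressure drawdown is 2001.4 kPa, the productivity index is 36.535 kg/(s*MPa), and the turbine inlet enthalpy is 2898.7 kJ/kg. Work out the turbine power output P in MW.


Step 1: mdot = PI * dP / 1000 = 36.535 * 2001.4 / 1000 = 73.12115 kg/s
Step 2: P = mdot*(h_in - h_out)/1000 = 73.12115*(2898.7 - 2266.1)/1000 = 46.256 MW
P = 46.256 MW


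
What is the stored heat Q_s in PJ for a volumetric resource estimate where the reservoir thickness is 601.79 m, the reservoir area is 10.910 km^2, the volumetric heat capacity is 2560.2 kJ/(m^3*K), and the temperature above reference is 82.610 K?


Step 1: Vr = A*1e6*hr = 10.91*1e6*601.79 = 6.565529e+09 m^3
Step 2: Q_s = Vr*rhoc*dT/1e12 = 6.565529e+09*2560.2*82.61/1e12 = 1388.6 PJ
Q_s = 1388.6 PJ


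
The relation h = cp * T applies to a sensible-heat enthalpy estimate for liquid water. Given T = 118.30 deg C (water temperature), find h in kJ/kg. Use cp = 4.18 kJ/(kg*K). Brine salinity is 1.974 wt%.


h = cp * T
h = 4.18 * 118.30
h = 494.49 kJ/kg


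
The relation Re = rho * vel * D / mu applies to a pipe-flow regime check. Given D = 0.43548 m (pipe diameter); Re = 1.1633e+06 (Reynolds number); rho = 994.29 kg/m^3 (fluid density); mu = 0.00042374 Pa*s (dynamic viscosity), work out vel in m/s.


vel = Re * mu / (rho * D)
vel = 1.1633e+06 * 0.00042374 / (994.29 * 0.43548)
vel = 1.1384 m/s


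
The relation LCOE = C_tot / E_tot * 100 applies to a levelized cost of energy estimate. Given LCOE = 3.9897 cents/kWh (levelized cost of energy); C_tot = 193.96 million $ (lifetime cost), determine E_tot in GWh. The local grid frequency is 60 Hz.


E_tot = C_tot / LCOE * 100
E_tot = 193.96 / 3.9897 * 100
E_tot = 4861.5 GWh


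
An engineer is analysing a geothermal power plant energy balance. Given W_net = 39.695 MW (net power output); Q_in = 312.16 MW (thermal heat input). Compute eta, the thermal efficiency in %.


eta = W_net / Q_in * 100
eta = 39.695 / 312.16 * 100
eta = 12.716 %


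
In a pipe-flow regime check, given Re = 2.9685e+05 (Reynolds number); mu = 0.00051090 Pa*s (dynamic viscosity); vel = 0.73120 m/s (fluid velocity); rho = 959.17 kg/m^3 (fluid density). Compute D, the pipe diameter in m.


D = Re * mu / (rho * vel)
D = 2.9685e+05 * 0.00051090 / (959.17 * 0.73120)
D = 0.21624 m


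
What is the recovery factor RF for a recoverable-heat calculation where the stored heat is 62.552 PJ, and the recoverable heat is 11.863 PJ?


RF = Q_rec / Q_s
RF = 11.863 / 62.552
RF = 0.18965


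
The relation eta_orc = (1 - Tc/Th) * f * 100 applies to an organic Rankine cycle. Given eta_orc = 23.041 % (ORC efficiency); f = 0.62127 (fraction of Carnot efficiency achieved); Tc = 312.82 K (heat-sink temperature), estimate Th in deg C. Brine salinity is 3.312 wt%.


Th = Tc / (1 - (eta_orc/100)/f)
Th = 312.82 / (1 - (23.041/100)/0.62127)
Th = 497.2258 K
Convert to deg C: 497.2258 - 273.15 = 224.08 deg C
Th = 224.08 deg C


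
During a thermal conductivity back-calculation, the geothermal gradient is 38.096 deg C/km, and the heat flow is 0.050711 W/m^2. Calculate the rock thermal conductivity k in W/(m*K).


k = q / (grad / 1000)
k = 0.050711 / (38.096 / 1000)
k = 1.3311 W/(m*K)


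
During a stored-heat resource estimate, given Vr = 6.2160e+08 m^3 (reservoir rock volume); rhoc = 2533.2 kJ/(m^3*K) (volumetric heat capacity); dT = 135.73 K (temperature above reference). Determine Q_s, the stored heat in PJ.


Q_s = Vr * rhoc * dT / 1e12
Q_s = 6.2160e+08 * 2533.2 * 135.73 / 1e12
Q_s = 213.73 PJ


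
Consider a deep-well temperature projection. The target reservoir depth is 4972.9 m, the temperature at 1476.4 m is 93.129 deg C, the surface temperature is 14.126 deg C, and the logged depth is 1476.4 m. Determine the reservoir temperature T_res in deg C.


Step 1: grad = (T_d1 - T_surf)/d1 * 1000 = (93.129 - 14.126)/1476.4 * 1000 = 53.51057 deg C/km
Step 2: T_res = T_surf + grad*d2/1000 = 14.126 + 53.51057*4972.9/1000 = 280.23 deg C
T_res = 280.23 deg C


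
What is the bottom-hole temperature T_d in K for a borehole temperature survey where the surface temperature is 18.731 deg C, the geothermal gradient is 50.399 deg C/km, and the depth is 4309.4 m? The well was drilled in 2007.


T_d = T_surf + grad * d / 1000
T_d = 18.731 + 50.399 * 4309.4 / 1000
T_d = 235.9205 deg C
Convert to K: 235.9205 + 273.15 = 509.07 K
T_d = 509.07 K


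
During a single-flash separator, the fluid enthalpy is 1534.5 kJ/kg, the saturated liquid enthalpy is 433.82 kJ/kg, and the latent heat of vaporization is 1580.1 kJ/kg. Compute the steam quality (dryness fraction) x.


x = (h - hf) / hfg
x = (1534.5 - 433.82) / 1580.1
x = 0.69659


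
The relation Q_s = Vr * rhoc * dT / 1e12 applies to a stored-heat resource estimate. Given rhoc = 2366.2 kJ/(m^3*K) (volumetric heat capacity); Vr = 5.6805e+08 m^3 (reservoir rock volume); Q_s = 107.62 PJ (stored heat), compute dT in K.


dT = Q_s * 1e12 / (Vr * rhoc)
dT = 107.62 * 1e12 / (5.6805e+08 * 2366.2)
dT = 80.067 K


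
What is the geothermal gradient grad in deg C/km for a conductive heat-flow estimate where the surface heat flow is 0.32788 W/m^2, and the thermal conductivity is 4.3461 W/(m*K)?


grad = q * 1000 / k
grad = 0.32788 * 1000 / 4.3461
grad = 75.442 deg C/km


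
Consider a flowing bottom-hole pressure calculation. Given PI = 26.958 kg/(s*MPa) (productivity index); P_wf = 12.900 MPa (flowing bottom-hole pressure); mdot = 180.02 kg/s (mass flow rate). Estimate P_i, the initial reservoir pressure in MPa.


P_i = P_wf + mdot / PI
P_i = 12.900 + 180.02 / 26.958
P_i = 19.578 MPa


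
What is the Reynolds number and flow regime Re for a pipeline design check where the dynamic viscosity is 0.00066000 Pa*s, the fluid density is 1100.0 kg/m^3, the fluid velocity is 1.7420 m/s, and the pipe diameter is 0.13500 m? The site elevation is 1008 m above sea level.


Step 1: Re = rho*vel*D/mu = 1100.0*1.742*0.135/0.00066 = 3.9195e+05
Step 2: Re = 3.9195e+05 > 4000, so flow is turbulent.
Re = 3.9195e+05 (turbulent)


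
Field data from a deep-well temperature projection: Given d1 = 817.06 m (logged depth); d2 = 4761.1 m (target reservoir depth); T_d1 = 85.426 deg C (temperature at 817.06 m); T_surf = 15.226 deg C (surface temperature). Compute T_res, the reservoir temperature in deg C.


Step 1: grad = (T_d1 - T_surf)/d1 * 1000 = (85.426 - 15.226)/817.06 * 1000 = 85.91780 deg C/km
Step 2: T_res = T_surf + grad*d2/1000 = 15.226 + 85.91780*4761.1/1000 = 424.29 deg C
T_res = 424.29 deg C


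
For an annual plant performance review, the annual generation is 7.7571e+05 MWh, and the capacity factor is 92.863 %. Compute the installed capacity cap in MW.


cap = E_a / (CF/100 * 8760)
cap = 7.7571e+05 / (92.863/100 * 8760)
cap = 95.357 MW


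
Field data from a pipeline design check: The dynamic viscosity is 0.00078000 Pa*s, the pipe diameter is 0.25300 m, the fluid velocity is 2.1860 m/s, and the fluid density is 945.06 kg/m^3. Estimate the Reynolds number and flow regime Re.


Step 1: Re = rho*vel*D/mu = 945.06*2.186*0.253/0.00078 = 6.7009e+05
Step 2: Re = 6.7009e+05 > 4000, so flow is turbulent.
Re = 6.7009e+05 (turbulent)


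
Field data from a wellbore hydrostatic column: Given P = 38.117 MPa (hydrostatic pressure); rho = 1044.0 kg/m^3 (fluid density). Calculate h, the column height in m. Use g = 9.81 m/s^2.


h = P * 1e6 / (g * rho)
h = 38.117 * 1e6 / (9.81 * 1044.0)
h = 3721.8 m


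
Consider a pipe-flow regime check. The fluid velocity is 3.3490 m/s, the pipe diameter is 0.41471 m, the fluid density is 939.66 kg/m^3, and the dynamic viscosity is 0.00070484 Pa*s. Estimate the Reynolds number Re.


Re = rho * vel * D / mu
Re = 939.66 * 3.3490 * 0.41471 / 0.00070484
Re = 1.8516e+06


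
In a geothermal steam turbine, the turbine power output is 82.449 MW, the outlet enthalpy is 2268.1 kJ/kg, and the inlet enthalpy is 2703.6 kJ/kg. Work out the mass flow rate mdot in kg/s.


mdot = P * 1000 / (h_in - h_out)
mdot = 82.449 * 1000 / (2703.6 - 2268.1)
mdot = 189.32 kg/s


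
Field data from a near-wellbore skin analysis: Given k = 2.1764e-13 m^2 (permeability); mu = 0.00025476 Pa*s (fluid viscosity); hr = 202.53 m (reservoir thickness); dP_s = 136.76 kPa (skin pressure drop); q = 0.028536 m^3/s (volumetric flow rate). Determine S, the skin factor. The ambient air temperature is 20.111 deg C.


S = dP_s * 1000 * 2*pi*k*hr / (q*mu)
S = 136.76 * 1000 * 2*pi*2.1764e-13*202.53 / (0.028536*0.00025476)
S = 5.2101


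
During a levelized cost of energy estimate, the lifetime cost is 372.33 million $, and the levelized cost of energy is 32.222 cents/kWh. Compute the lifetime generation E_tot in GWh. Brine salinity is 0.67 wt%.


E_tot = C_tot / LCOE * 100
E_tot = 372.33 / 32.222 * 100
E_tot = 1155.5 GWh


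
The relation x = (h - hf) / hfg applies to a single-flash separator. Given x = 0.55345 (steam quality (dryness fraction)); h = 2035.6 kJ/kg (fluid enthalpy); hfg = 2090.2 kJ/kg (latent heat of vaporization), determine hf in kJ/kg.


hf = h - x * hfg
hf = 2035.6 - 0.55345 * 2090.2
hf = 878.78 kJ/kg


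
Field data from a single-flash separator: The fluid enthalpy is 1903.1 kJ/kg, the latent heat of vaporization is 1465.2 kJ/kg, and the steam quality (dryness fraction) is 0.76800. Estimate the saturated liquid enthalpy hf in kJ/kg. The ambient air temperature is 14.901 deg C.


hf = h - x * hfg
hf = 1903.1 - 0.76800 * 1465.2
hf = 777.83 kJ/kg


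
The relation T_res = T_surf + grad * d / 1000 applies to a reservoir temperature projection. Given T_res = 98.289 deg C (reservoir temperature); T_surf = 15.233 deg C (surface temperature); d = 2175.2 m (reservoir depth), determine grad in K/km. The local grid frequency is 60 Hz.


grad = (T_res - T_surf) / d * 1000
grad = (98.289 - 15.233) / 2175.2 * 1000
grad = 38.18316 deg C/km
Convert: 38.18316 deg C/km * 1.0 = 38.183 K/km
grad = 38.183 K/km


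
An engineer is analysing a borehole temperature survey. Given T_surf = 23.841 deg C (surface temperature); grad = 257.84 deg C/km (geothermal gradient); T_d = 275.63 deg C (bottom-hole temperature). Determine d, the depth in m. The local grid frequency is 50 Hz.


d = (T_d - T_surf) / grad * 1000
d = (275.63 - 23.841) / 257.84 * 1000
d = 976.53 m


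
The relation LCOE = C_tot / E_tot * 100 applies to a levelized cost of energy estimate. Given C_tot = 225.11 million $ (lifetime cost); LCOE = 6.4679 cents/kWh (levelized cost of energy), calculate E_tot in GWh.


E_tot = C_tot / LCOE * 100
E_tot = 225.11 / 6.4679 * 100
E_tot = 3480.4 GWh


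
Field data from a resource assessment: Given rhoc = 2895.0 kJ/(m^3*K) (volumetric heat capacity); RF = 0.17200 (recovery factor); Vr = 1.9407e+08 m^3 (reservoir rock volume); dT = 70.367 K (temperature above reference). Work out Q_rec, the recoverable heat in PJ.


Step 1: Q_s = Vr*rhoc*dT/1e12 = 1.9407e+08*2895.0*70.367/1e12 = 39.53448 PJ
Step 2: Q_rec = Q_s * RF = 39.53448 * 0.172 = 6.7999 PJ
Q_rec = 6.7999 PJ


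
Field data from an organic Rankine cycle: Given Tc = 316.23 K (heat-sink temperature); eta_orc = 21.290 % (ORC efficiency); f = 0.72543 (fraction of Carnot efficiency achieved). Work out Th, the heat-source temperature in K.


Th = Tc / (1 - (eta_orc/100)/f)
Th = 316.23 / (1 - (21.290/100)/0.72543)
Th = 447.59 K


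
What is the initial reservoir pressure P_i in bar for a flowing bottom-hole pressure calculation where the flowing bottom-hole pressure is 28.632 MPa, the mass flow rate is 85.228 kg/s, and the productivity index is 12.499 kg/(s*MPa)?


P_i = P_wf + mdot / PI
P_i = 28.632 + 85.228 / 12.499
P_i = 35.45079 MPa
Convert: 35.45079 MPa * 10.0 = 354.51 bar
P_i = 354.51 bar


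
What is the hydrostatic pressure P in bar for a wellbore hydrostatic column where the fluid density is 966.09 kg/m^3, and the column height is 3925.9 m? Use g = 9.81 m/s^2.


P = rho * g * h / 1e6
P = 966.09 * 9.81 * 3925.9 / 1e6
P = 37.20710 MPa
Convert: 37.20710 MPa * 10.0 = 372.07 bar
P = 372.07 bar


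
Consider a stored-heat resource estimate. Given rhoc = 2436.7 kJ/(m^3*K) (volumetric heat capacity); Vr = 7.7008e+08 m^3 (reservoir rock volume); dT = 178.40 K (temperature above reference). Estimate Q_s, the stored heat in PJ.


Q_s = Vr * rhoc * dT / 1e12
Q_s = 7.7008e+08 * 2436.7 * 178.40 / 1e12
Q_s = 334.76 PJ


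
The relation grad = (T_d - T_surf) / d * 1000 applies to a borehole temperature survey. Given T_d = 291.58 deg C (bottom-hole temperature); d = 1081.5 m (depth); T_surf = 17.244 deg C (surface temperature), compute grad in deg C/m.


grad = (T_d - T_surf) / d * 1000
grad = (291.58 - 17.244) / 1081.5 * 1000
grad = 253.6625 deg C/km
Convert: 253.6625 deg C/km * 0.001 = 0.25366 deg C/m
grad = 0.25366 deg C/m


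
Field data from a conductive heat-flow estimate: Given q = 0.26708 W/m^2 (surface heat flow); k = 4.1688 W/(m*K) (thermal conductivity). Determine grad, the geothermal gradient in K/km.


grad = q * 1000 / k
grad = 0.26708 * 1000 / 4.1688
grad = 64.06640 deg C/km
Convert: 64.06640 deg C/km * 1.0 = 64.066 K/km
grad = 64.066 K/km


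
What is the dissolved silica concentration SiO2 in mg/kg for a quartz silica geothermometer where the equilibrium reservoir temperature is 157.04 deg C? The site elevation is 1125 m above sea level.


SiO2 = 10^(5.19 - 1309/(T_eq + 273.15))
SiO2 = 10^(5.19 - 1309/(157.04 + 273.15))
SiO2 = 140.33 mg/kg


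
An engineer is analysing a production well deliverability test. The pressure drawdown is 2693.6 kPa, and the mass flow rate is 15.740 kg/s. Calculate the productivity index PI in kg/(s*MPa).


PI = mdot * 1000 / dP
PI = 15.740 * 1000 / 2693.6
PI = 5.8435 kg/(s*MPa)


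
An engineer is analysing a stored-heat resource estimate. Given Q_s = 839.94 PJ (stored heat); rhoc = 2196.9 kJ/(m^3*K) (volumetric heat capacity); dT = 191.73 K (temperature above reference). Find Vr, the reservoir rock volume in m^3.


Vr = Q_s * 1e12 / (rhoc * dT)
Vr = 839.94 * 1e12 / (2196.9 * 191.73)
Vr = 1.9941e+09 m^3


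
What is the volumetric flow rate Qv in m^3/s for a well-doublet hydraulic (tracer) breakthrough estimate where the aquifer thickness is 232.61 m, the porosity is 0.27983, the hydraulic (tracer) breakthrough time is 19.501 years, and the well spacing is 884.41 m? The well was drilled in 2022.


Qv = pi*hr*phi*L^2 / (3*t_bt*365.25*86400)
Qv = pi*232.61*0.27983*884.41^2 / (3*19.501*365.25*86400)
Qv = 0.086636 m^3/s


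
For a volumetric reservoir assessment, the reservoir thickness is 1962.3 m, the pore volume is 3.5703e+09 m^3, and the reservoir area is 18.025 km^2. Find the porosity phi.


phi = Vp / (A * 1e6 * hr)
phi = 3.5703e+09 / (18.025 * 1e6 * 1962.3)
phi = 0.10094


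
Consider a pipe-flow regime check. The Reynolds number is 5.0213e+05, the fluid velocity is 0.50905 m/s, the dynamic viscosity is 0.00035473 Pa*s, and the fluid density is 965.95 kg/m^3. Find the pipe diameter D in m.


D = Re * mu / (rho * vel)
D = 5.0213e+05 * 0.00035473 / (965.95 * 0.50905)
D = 0.36224 m


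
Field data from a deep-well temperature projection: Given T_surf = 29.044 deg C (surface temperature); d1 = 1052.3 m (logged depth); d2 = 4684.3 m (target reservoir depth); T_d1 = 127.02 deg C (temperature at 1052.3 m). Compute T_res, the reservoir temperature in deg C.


Step 1: grad = (T_d1 - T_surf)/d1 * 1000 = (127.02 - 29.044)/1052.3 * 1000 = 93.10653 deg C/km
Step 2: T_res = T_surf + grad*d2/1000 = 29.044 + 93.10653*4684.3/1000 = 465.18 deg C
T_res = 465.18 deg C


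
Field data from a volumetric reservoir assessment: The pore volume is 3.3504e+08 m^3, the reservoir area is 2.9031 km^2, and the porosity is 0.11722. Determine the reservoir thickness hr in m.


hr = Vp / (A * 1e6 * phi)
hr = 3.3504e+08 / (2.9031 * 1e6 * 0.11722)
hr = 984.54 m


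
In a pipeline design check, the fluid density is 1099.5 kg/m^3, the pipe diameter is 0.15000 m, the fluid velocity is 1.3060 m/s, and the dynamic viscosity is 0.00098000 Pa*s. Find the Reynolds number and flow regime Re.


Step 1: Re = rho*vel*D/mu = 1099.5*1.306*0.15/0.00098 = 2.1979e+05
Step 2: Re = 2.1979e+05 > 4000, so flow is turbulent.
Re = 2.1979e+05 (turbulent)


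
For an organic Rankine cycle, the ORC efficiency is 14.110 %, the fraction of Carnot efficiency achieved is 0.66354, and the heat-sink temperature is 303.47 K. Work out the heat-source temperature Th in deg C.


Th = Tc / (1 - (eta_orc/100)/f)
Th = 303.47 / (1 - (14.110/100)/0.66354)
Th = 385.4308 K
Convert to deg C: 385.4308 - 273.15 = 112.28 deg C
Th = 112.28 deg C


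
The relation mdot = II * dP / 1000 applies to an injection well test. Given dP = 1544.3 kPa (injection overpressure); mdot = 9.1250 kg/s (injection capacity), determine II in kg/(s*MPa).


II = mdot * 1000 / dP
II = 9.1250 * 1000 / 1544.3
II = 5.9088 kg/(s*MPa)


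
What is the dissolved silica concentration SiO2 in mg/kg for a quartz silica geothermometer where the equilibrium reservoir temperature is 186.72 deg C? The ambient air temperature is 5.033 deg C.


SiO2 = 10^(5.19 - 1309/(T_eq + 273.15))
SiO2 = 10^(5.19 - 1309/(186.72 + 273.15))
SiO2 = 220.57 mg/kg


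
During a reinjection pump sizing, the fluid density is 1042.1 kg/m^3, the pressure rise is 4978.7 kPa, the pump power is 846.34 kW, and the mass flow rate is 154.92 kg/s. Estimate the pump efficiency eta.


eta = mdot * dP / (rho * P_pump)
eta = 154.92 * 4978.7 / (1042.1 * 846.34)
eta = 0.87452
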